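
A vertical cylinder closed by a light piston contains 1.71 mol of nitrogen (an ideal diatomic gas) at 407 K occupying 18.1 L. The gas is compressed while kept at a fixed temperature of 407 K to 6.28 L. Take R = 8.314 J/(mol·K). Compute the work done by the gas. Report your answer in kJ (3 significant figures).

Isothermal: W = nRT ln(V₂/V₁).
W = (1.71)(8.314)(407) × ln(6.28/18.1)
  = 5786 × -1.059
W_by_gas = -6125 J.

W ≈ -6.13 kJ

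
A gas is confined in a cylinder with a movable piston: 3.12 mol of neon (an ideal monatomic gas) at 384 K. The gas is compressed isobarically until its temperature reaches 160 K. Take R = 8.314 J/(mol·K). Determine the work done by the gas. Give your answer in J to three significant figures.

W ≈ -5810 J

Isobaric: W = P ΔV = nR ΔT.
W = (3.12)(8.314)(160 − 384) = -5810 J.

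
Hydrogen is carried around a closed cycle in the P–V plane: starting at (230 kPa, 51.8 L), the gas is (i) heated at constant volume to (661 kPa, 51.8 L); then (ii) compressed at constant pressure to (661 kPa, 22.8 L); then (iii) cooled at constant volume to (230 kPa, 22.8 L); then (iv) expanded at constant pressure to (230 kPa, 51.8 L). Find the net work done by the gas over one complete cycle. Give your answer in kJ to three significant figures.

W_net ≈ -12.5 kJ

Constant-volume legs do no work.
W(ii) = (661)(22.8 − 51.8) = -19169 J; W(iv) = (230)(51.8 − 22.8) = 6670 J.
W_net = -19169 + 6670 = -12499 J (the counter-clockwise enclosed area).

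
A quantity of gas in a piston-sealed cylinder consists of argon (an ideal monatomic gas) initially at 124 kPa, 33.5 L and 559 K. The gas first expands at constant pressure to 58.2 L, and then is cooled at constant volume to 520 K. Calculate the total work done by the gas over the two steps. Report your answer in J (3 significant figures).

W_total ≈ 3060 J

Step 1 (isobaric): W = PΔV = (124 kPa)(58.2 − 33.5 L) = 3063 J.
Step 2 (isochoric): W = 0 (constant volume).
W_total = 3063 + 0 = 3063 J.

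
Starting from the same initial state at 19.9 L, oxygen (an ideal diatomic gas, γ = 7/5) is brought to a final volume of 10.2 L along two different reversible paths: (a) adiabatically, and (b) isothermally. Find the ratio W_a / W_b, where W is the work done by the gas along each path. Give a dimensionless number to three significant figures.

Path (a) adiabatic: W = P₁V₁(1 − (V₁/V₂)^(γ−1))/(γ−1) → W_a/(P₁V₁) = -0.7662.
Path (b) isothermal: W = P₁V₁ ln(V₂/V₁) → W_b/(P₁V₁) = -0.6683.
W_a / W_b = -0.7662 / -0.6683 = 1.146.

W_a / W_b ≈ 1.15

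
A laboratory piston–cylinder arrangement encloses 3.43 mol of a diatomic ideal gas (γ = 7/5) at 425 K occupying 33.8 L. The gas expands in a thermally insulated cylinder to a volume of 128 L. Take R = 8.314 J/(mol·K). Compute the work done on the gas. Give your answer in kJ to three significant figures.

W ≈ -12.5 kJ

Adiabatic: TV^(γ−1) = const with γ = 7/5.
T₂ = T₁ (V₁/V₂)^(γ−1) = 425 × (33.8/128)^0.4 = 425 × 0.5871 = 249.5 K.
W_by = nCᵥ(T₁ − T₂) = (3.43)(20.79)(425 − 249.5) = 12512 J.
Work on gas = −W_by = -12512 J.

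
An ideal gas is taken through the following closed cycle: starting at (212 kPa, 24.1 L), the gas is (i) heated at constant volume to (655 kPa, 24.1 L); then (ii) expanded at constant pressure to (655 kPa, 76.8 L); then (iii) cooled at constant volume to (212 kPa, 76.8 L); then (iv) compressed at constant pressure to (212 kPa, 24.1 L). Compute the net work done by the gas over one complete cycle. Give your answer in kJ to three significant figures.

Constant-volume legs do no work.
W(ii) = (655)(76.8 − 24.1) = 34518 J; W(iv) = (212)(24.1 − 76.8) = -11172 J.
W_net = 34518 − 11172 = 23346 J (the clockwise enclosed area).

W_net ≈ 23.3 kJ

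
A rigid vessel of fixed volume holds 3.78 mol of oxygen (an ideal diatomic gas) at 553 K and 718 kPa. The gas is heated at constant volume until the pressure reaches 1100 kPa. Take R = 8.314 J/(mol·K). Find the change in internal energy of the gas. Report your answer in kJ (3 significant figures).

ΔU ≈ 23.1 kJ

Constant volume ⇒ W = 0, so Q = ΔU = nCᵥΔT with Cᵥ = 5R/2 = 20.79 J/(mol·K).
At constant V, T₂/T₁ = P₂/P₁ ⇒ ΔT = T₁(P₂/P₁ − 1) = 553·(1100/718 − 1) = 294.2 K.
ΔU = (3.78)(20.79)(294.2) = 23116 J.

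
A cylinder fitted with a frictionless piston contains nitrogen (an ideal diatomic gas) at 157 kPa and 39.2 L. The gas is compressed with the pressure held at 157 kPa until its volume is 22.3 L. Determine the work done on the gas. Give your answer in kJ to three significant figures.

W ≈ 2.65 kJ

Isobaric: W = P ΔV.
W = (157 kPa)(22.3 − 39.2 L) = (157)(-16.9) = -2653 J.
Work on gas = −W_by = 2653 J.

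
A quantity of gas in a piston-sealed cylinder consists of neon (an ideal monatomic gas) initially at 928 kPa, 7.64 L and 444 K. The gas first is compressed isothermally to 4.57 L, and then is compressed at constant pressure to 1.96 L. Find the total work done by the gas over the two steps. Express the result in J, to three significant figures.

W_total ≈ -7690 J

Step 1 (isothermal): W = P₁V₁ ln(V₂/V₁) = (7090) ln(4.57/7.64) = -3643 J.
After step 1: P = 1551 kPa, V = 4.57 L, T = 444 K.
Step 2 (isobaric): W = PΔV = (1551 kPa)(1.96 − 4.57 L) = -4049 J.
W_total = -3643 − 4049 = -7693 J.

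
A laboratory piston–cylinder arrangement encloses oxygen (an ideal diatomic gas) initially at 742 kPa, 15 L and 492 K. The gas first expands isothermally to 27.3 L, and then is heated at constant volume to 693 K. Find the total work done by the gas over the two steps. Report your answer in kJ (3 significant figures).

Step 1 (isothermal): W = P₁V₁ ln(V₂/V₁) = (11130) ln(27.3/15) = 6665 J.
Step 2 (isochoric): W = 0 (constant volume).
W_total = 6665 + 0 = 6665 J.

W_total ≈ 6.67 kJ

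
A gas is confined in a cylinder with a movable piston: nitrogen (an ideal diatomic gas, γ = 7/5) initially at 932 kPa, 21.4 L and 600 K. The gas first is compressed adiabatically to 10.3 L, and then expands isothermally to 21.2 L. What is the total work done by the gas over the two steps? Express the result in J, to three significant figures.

W_total ≈ 2350 J

Step 1 (adiabatic): W = (P₁V₁ − P₂V₂)/(γ−1) = (19945 − 26721)/0.4 = -16942 J.
After step 1: P = 2594 kPa, V = 10.3 L, T = 803.9 K.
Step 2 (isothermal): W = P₁V₁ ln(V₂/V₁) = (26721) ln(21.2/10.3) = 19289 J.
W_total = -16942 + 19289 = 2347 J.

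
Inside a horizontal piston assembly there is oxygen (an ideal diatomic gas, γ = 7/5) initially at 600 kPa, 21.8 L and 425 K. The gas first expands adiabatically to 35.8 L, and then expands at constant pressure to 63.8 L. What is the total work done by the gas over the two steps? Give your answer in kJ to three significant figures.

Step 1 (adiabatic): W = (P₁V₁ − P₂V₂)/(γ−1) = (13080 − 10726)/0.4 = 5885 J.
After step 1: P = 299.6 kPa, V = 35.8 L, T = 348.5 K.
Step 2 (isobaric): W = PΔV = (299.6 kPa)(63.8 − 35.8 L) = 8389 J.
W_total = 5885 + 8389 = 14274 J.

W_total ≈ 14.3 kJ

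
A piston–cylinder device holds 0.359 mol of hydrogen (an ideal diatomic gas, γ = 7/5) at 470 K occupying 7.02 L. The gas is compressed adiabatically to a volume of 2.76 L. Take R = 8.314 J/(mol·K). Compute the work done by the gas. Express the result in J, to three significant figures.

W ≈ -1590 J

Adiabatic: TV^(γ−1) = const with γ = 7/5.
T₂ = T₁ (V₁/V₂)^(γ−1) = 470 × (7.02/2.76)^0.4 = 470 × 1.453 = 682.8 K.
W_by = nCᵥ(T₁ − T₂) = (0.359)(20.79)(470 − 682.8) = -1588 J.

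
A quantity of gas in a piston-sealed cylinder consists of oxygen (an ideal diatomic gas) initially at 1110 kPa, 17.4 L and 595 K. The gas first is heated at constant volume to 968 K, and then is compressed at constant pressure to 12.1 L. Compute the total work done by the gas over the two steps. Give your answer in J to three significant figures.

W_total ≈ -9570 J

Step 1 (isochoric): W = 0 (constant volume).
After step 1: P = 1806 kPa (V unchanged).
Step 2 (isobaric): W = PΔV = (1806 kPa)(12.1 − 17.4 L) = -9571 J.
W_total = 0 − 9571 = -9571 J.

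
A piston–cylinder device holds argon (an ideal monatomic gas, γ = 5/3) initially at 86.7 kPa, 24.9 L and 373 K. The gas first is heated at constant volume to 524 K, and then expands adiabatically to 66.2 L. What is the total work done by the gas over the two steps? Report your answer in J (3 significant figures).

W_total ≈ 2180 J

Step 1 (isochoric): W = 0 (constant volume).
After step 1: P = 121.8 kPa (V unchanged).
Step 2 (adiabatic): W = (P₁V₁ − P₂V₂)/(γ−1) = (3033 − 1580)/0.667 = 2179 J.
W_total = 0 + 2179 = 2179 J.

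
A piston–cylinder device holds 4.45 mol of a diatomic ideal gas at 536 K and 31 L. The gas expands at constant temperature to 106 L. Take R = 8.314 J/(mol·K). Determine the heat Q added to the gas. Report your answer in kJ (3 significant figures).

Isothermal ⇒ ΔU = 0, so Q = W = nRT ln(V₂/V₁).
Q = (4.45)(8.314)(536) ln(106/31) = 19831 × 1.229 = 24381 J.

Q ≈ 24.4 kJ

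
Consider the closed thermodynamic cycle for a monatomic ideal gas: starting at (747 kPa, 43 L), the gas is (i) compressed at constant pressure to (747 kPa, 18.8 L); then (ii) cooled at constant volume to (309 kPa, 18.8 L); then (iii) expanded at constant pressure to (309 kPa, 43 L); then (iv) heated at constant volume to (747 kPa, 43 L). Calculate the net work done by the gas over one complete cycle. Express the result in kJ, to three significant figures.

W_net ≈ -10.6 kJ

Constant-volume legs do no work.
W(i) = (747)(18.8 − 43) = -18077 J; W(iii) = (309)(43 − 18.8) = 7478 J.
W_net = -18077 + 7478 = -10600 J (the counter-clockwise enclosed area).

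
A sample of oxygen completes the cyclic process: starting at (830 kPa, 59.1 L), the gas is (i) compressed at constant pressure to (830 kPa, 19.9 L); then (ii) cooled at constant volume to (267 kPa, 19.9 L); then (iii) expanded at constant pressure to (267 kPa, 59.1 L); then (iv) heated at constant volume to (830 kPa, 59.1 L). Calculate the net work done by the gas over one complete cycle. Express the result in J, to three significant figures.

W_net ≈ -22100 J

Constant-volume legs do no work.
W(i) = (830)(19.9 − 59.1) = -32536 J; W(iii) = (267)(59.1 − 19.9) = 10466 J.
W_net = -32536 + 10466 = -22070 J (the counter-clockwise enclosed area).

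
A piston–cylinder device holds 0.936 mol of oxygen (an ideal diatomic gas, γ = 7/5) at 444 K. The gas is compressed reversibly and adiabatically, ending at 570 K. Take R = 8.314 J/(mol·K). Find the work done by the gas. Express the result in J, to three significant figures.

W ≈ -2450 J

Adiabatic ⇒ Q = 0, so W_by = −ΔU = nCᵥ(T₁ − T₂).
Cᵥ = 5R/2 = 20.79 J/(mol·K).
W = (0.936)(20.79)(444 − 570) = -2451 J.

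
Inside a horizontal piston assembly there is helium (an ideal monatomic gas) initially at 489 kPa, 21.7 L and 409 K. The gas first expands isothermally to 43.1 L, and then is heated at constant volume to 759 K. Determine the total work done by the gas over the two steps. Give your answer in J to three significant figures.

Step 1 (isothermal): W = P₁V₁ ln(V₂/V₁) = (10611) ln(43.1/21.7) = 7282 J.
Step 2 (isochoric): W = 0 (constant volume).
W_total = 7282 + 0 = 7282 J.

W_total ≈ 7280 J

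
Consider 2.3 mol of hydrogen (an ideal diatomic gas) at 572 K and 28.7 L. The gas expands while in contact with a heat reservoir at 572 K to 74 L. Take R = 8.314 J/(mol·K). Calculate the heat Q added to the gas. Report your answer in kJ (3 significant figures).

Isothermal ⇒ ΔU = 0, so Q = W = nRT ln(V₂/V₁).
Q = (2.3)(8.314)(572) ln(74/28.7) = 10938 × 0.9472 = 10360 J.

Q ≈ 10.4 kJ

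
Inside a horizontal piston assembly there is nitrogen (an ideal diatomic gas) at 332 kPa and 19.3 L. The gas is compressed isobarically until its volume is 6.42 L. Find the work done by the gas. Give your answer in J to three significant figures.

W ≈ -4280 J

Isobaric: W = P ΔV.
W = (332 kPa)(6.42 − 19.3 L) = (332)(-12.88) = -4276 J.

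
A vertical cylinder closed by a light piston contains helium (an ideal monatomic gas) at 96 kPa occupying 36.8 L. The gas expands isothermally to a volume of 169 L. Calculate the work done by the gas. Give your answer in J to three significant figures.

Isothermal: W = nRT ln(V₂/V₁) = P₁V₁ ln(V₂/V₁).
P₁V₁ = (96 kPa)(36.8 L) = 3533 J.
W = 3533 × ln(169/36.8) = 3533 × 1.524
W_by_gas = 5385 J.

W ≈ 5390 J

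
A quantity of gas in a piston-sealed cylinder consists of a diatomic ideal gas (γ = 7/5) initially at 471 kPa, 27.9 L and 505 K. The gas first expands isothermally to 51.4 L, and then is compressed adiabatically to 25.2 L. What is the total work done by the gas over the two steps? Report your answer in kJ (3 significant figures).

Step 1 (isothermal): W = P₁V₁ ln(V₂/V₁) = (13141) ln(51.4/27.9) = 8029 J.
After step 1: P = 255.7 kPa, V = 51.4 L, T = 505 K.
Step 2 (adiabatic): W = (P₁V₁ − P₂V₂)/(γ−1) = (13141 − 17476)/0.4 = -10839 J.
W_total = 8029 − 10839 = -2809 J.

W_total ≈ -2.81 kJ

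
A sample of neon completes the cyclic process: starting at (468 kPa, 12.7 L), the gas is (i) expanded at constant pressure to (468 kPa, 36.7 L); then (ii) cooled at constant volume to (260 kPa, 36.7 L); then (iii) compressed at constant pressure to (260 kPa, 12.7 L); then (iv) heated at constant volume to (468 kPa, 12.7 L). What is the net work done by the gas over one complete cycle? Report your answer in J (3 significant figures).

Constant-volume legs do no work.
W(i) = (468)(36.7 − 12.7) = 11232 J; W(iii) = (260)(12.7 − 36.7) = -6240 J.
W_net = 11232 − 6240 = 4992 J (the clockwise enclosed area).

W_net ≈ 4990 J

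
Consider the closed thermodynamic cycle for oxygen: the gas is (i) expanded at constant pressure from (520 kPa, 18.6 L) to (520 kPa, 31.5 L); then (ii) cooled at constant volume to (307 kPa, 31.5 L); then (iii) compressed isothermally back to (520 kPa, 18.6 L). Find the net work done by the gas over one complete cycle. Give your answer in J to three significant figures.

Leg (i): W = PΔV = (520)(31.5 − 18.6) = 6708 J.
Leg (ii): W = 0.
Leg (iii): W = PᵢVᵢ ln(V_f/Vᵢ) = (9670) ln(18.6/31.5) = -5095 J.
W_net = 6708 − 5095 = 1613 J.

W_net ≈ 1610 J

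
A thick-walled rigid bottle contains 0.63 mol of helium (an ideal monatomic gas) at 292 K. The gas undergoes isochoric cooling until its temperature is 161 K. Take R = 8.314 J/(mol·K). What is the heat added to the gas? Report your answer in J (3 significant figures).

Constant volume ⇒ W = 0, so Q = ΔU = nCᵥΔT with Cᵥ = 3R/2 = 12.47 J/(mol·K).
ΔU = (0.63)(12.47)(161 − 292) = -1029 J.

Q ≈ -1030 J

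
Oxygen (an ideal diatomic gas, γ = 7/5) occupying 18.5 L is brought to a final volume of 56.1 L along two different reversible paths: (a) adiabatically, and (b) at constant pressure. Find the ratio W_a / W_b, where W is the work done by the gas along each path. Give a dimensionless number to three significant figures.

Path (a) adiabatic: W = P₁V₁(1 − (V₁/V₂)^(γ−1))/(γ−1) → W_a/(P₁V₁) = 0.8959.
Path (b) isobaric: W = P₁(V₂ − V₁) → W_b/(P₁V₁) = 2.032.
W_a / W_b = 0.8959 / 2.032 = 0.4408.

W_a / W_b ≈ 0.441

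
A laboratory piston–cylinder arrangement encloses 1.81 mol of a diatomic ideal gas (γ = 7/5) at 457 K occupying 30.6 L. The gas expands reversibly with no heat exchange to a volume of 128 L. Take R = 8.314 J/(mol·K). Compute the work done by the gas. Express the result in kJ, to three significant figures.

Adiabatic: TV^(γ−1) = const with γ = 7/5.
T₂ = T₁ (V₁/V₂)^(γ−1) = 457 × (30.6/128)^0.4 = 457 × 0.5642 = 257.8 K.
W_by = nCᵥ(T₁ − T₂) = (1.81)(20.79)(457 − 257.8) = 7493 J.

W ≈ 7.49 kJ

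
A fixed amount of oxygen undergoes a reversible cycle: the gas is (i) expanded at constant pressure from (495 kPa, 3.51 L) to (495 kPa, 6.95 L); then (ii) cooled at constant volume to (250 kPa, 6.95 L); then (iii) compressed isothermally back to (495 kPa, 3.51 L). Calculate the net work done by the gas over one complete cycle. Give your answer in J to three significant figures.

W_net ≈ 516 J

Leg (i): W = PΔV = (495)(6.95 − 3.51) = 1703 J.
Leg (ii): W = 0.
Leg (iii): W = PᵢVᵢ ln(V_f/Vᵢ) = (1738) ln(3.51/6.95) = -1187 J.
W_net = 1703 − 1187 = 515.9 J.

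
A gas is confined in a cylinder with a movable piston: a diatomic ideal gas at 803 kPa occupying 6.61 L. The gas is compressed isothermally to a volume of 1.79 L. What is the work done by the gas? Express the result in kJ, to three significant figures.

Isothermal: W = nRT ln(V₂/V₁) = P₁V₁ ln(V₂/V₁).
P₁V₁ = (803 kPa)(6.61 L) = 5308 J.
W = 5308 × ln(1.79/6.61) = 5308 × -1.306
W_by_gas = -6934 J.

W ≈ -6.93 kJ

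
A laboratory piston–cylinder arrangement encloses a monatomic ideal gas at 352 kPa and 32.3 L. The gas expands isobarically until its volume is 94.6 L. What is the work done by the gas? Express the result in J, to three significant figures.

Isobaric: W = P ΔV.
W = (352 kPa)(94.6 − 32.3 L) = (352)(62.3) = 21930 J.

W ≈ 21900 J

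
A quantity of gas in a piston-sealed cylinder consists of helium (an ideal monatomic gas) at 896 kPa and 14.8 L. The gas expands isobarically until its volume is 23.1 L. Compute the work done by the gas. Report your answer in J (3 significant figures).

W ≈ 7440 J

Isobaric: W = P ΔV.
W = (896 kPa)(23.1 − 14.8 L) = (896)(8.3) = 7437 J.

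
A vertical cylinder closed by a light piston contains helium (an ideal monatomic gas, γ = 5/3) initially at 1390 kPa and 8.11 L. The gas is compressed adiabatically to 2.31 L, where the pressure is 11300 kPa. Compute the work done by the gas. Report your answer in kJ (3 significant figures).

W ≈ -22.2 kJ

Adiabatic: W = (P₁V₁ − P₂V₂)/(γ − 1) with γ = 5/3.
P₁V₁ = 11273 J, P₂V₂ = 26103 J.
W = (11273 − 26103) / 0.6667 = -22245 J.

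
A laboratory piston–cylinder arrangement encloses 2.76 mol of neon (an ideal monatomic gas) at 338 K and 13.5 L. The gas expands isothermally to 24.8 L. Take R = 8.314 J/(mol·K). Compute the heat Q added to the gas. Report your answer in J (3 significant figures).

Isothermal ⇒ ΔU = 0, so Q = W = nRT ln(V₂/V₁).
Q = (2.76)(8.314)(338) ln(24.8/13.5) = 7756 × 0.6082 = 4717 J.

Q ≈ 4720 J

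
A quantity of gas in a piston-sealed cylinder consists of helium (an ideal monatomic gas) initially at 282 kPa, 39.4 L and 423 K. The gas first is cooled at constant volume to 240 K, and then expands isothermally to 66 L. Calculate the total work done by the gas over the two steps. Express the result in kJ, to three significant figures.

Step 1 (isochoric): W = 0 (constant volume).
After step 1: P = 160 kPa (V unchanged).
Step 2 (isothermal): W = P₁V₁ ln(V₂/V₁) = (6304) ln(66/39.4) = 3252 J.
W_total = 0 + 3252 = 3252 J.

W_total ≈ 3.25 kJ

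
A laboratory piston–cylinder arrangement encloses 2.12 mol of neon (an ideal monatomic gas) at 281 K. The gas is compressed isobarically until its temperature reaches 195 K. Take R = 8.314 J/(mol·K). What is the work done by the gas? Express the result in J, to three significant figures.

Isobaric: W = P ΔV = nR ΔT.
W = (2.12)(8.314)(195 − 281) = -1516 J.

W ≈ -1520 J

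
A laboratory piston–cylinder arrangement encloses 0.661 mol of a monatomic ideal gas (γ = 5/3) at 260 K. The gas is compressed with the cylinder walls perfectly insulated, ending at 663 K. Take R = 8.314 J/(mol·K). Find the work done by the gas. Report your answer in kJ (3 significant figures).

W ≈ -3.32 kJ

Adiabatic ⇒ Q = 0, so W_by = −ΔU = nCᵥ(T₁ − T₂).
Cᵥ = 3R/2 = 12.47 J/(mol·K).
W = (0.661)(12.47)(260 − 663) = -3322 J.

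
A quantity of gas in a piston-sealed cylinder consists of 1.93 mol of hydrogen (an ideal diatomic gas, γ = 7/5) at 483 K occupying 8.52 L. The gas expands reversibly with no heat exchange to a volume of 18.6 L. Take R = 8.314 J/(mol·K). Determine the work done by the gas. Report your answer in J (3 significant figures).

Adiabatic: TV^(γ−1) = const with γ = 7/5.
T₂ = T₁ (V₁/V₂)^(γ−1) = 483 × (8.52/18.6)^0.4 = 483 × 0.7318 = 353.4 K.
W_by = nCᵥ(T₁ − T₂) = (1.93)(20.79)(483 − 353.4) = 5197 J.

W ≈ 5200 J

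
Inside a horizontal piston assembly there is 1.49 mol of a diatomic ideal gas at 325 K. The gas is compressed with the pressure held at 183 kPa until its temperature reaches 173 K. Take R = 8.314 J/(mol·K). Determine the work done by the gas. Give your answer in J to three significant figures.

W ≈ -1880 J

Isobaric: W = P ΔV = nR ΔT.
W = (1.49)(8.314)(173 − 325) = -1883 J.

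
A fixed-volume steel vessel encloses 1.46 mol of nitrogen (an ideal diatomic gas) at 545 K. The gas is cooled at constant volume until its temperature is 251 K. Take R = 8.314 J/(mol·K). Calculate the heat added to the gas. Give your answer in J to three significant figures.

Q ≈ -8920 J

Constant volume ⇒ W = 0, so Q = ΔU = nCᵥΔT with Cᵥ = 5R/2 = 20.79 J/(mol·K).
ΔU = (1.46)(20.79)(251 − 545) = -8922 J.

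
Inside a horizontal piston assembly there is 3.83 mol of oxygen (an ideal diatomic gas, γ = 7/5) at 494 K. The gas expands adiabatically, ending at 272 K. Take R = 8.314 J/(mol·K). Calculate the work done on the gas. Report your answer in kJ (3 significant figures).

W ≈ -17.7 kJ

Adiabatic ⇒ Q = 0, so W_by = −ΔU = nCᵥ(T₁ − T₂).
Cᵥ = 5R/2 = 20.79 J/(mol·K).
W = (3.83)(20.79)(494 − 272) = 17673 J.
Work on gas = −W_by = -17673 J.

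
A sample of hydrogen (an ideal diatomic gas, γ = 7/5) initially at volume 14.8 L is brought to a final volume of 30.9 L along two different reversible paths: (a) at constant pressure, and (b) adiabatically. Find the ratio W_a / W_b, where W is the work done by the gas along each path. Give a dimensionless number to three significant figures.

Path (a) isobaric: W = P₁(V₂ − V₁) → W_a/(P₁V₁) = 1.088.
Path (b) adiabatic: W = P₁V₁(1 − (V₁/V₂)^(γ−1))/(γ−1) → W_b/(P₁V₁) = 0.6377.
W_a / W_b = 1.088 / 0.6377 = 1.706.

W_a / W_b ≈ 1.71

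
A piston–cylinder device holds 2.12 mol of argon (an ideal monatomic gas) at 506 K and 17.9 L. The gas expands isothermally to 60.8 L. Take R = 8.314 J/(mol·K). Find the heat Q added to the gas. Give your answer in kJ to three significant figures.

Q ≈ 10.9 kJ

Isothermal ⇒ ΔU = 0, so Q = W = nRT ln(V₂/V₁).
Q = (2.12)(8.314)(506) ln(60.8/17.9) = 8919 × 1.223 = 10906 J.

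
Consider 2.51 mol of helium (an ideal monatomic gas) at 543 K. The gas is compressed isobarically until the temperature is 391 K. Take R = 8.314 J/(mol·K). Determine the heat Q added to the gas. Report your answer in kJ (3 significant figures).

Isobaric: W = nRΔT = (2.51)(8.314)(-152) = -3172 J.
ΔU = nCᵥΔT with Cᵥ = 3R/2: ΔU = (2.51)(12.47)(-152) = -4758 J.
Q = ΔU + W = -4758 − 3172 = -7930 J.

Q ≈ -7.93 kJ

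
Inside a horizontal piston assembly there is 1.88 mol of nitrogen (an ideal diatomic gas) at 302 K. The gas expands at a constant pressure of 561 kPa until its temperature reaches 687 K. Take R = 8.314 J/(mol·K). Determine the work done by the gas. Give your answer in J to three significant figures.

Isobaric: W = P ΔV = nR ΔT.
W = (1.88)(8.314)(687 − 302) = 6018 J.

W ≈ 6020 J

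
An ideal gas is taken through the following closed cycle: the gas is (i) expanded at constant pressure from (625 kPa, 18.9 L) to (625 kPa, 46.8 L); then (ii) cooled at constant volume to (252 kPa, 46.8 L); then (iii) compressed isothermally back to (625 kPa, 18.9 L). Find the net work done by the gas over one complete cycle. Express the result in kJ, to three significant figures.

W_net ≈ 6.74 kJ

Leg (i): W = PΔV = (625)(46.8 − 18.9) = 17438 J.
Leg (ii): W = 0.
Leg (iii): W = PᵢVᵢ ln(V_f/Vᵢ) = (11794) ln(18.9/46.8) = -10694 J.
W_net = 17438 − 10694 = 6744 J.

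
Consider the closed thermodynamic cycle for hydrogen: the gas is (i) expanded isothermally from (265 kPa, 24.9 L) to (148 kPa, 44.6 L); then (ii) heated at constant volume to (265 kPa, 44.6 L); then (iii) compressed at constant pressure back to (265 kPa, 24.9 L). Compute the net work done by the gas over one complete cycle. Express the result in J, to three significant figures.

Leg (i): W = PᵢVᵢ ln(V_f/Vᵢ) = (6598) ln(44.6/24.9) = 3846 J.
Leg (ii): W = 0.
Leg (iii): W = PΔV = (265)(24.9 − 44.6) = -5221 J.
W_net = 3846 − 5221 = -1374 J.

W_net ≈ -1370 J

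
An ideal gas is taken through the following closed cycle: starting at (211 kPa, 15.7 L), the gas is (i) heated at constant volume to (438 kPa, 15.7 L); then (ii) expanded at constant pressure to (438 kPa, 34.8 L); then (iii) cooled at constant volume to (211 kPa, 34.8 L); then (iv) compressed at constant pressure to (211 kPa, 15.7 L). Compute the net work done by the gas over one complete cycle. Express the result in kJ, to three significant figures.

Constant-volume legs do no work.
W(ii) = (438)(34.8 − 15.7) = 8366 J; W(iv) = (211)(15.7 − 34.8) = -4030 J.
W_net = 8366 − 4030 = 4336 J (the clockwise enclosed area).

W_net ≈ 4.34 kJ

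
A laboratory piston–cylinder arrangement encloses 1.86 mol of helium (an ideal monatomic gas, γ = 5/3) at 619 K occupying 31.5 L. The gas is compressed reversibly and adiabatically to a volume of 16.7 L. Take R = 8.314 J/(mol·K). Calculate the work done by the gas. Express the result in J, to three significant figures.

W ≈ -7560 J

Adiabatic: TV^(γ−1) = const with γ = 5/3.
T₂ = T₁ (V₁/V₂)^(γ−1) = 619 × (31.5/16.7)^0.667 = 619 × 1.527 = 945 K.
W_by = nCᵥ(T₁ − T₂) = (1.86)(12.47)(619 − 945) = -7561 J.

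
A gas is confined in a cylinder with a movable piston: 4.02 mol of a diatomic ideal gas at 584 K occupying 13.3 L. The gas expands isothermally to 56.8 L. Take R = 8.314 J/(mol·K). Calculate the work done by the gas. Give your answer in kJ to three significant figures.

W ≈ 28.3 kJ

Isothermal: W = nRT ln(V₂/V₁).
W = (4.02)(8.314)(584) × ln(56.8/13.3)
  = 19519 × 1.452
W_by_gas = 28337 J.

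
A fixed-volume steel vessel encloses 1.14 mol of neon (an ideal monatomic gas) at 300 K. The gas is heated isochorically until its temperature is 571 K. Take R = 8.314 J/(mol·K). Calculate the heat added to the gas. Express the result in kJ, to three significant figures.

Constant volume ⇒ W = 0, so Q = ΔU = nCᵥΔT with Cᵥ = 3R/2 = 12.47 J/(mol·K).
ΔU = (1.14)(12.47)(571 − 300) = 3853 J.

Q ≈ 3.85 kJ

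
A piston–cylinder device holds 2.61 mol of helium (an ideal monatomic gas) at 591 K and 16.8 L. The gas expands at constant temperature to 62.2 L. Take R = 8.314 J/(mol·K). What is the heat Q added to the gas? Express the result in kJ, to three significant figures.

Isothermal ⇒ ΔU = 0, so Q = W = nRT ln(V₂/V₁).
Q = (2.61)(8.314)(591) ln(62.2/16.8) = 12824 × 1.309 = 16787 J.

Q ≈ 16.8 kJ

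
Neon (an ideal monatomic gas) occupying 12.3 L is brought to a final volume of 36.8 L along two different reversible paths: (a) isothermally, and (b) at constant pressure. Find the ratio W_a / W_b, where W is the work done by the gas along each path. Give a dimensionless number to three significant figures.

Path (a) isothermal: W = P₁V₁ ln(V₂/V₁) → W_a/(P₁V₁) = 1.096.
Path (b) isobaric: W = P₁(V₂ − V₁) → W_b/(P₁V₁) = 1.992.
W_a / W_b = 1.096 / 1.992 = 0.5502.

W_a / W_b ≈ 0.550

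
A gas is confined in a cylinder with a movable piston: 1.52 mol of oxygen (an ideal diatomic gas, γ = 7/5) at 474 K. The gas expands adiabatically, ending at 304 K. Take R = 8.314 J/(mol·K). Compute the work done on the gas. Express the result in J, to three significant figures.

Adiabatic ⇒ Q = 0, so W_by = −ΔU = nCᵥ(T₁ − T₂).
Cᵥ = 5R/2 = 20.79 J/(mol·K).
W = (1.52)(20.79)(474 − 304) = 5371 J.
Work on gas = −W_by = -5371 J.

W ≈ -5370 J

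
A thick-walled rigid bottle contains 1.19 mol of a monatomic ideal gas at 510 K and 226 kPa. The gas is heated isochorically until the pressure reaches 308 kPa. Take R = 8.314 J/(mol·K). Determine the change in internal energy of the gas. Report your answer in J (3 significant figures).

ΔU ≈ 2750 J

Constant volume ⇒ W = 0, so Q = ΔU = nCᵥΔT with Cᵥ = 3R/2 = 12.47 J/(mol·K).
At constant V, T₂/T₁ = P₂/P₁ ⇒ ΔT = T₁(P₂/P₁ − 1) = 510·(308/226 − 1) = 185 K.
ΔU = (1.19)(12.47)(185) = 2746 J.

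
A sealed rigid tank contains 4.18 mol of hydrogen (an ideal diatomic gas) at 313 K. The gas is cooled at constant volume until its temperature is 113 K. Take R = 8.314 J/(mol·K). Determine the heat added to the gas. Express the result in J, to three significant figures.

Q ≈ -17400 J

Constant volume ⇒ W = 0, so Q = ΔU = nCᵥΔT with Cᵥ = 5R/2 = 20.79 J/(mol·K).
ΔU = (4.18)(20.79)(113 − 313) = -17376 J.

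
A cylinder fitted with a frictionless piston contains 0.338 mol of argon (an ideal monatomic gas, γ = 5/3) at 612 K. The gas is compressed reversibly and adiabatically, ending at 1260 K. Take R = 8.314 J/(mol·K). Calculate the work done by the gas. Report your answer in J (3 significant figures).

W ≈ -2730 J

Adiabatic ⇒ Q = 0, so W_by = −ΔU = nCᵥ(T₁ − T₂).
Cᵥ = 3R/2 = 12.47 J/(mol·K).
W = (0.338)(12.47)(612 − 1260) = -2731 J.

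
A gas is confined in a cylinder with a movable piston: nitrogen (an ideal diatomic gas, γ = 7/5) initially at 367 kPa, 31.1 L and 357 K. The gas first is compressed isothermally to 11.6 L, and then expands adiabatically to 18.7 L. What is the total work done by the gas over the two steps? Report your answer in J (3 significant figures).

W_total ≈ -6290 J

Step 1 (isothermal): W = P₁V₁ ln(V₂/V₁) = (11414) ln(11.6/31.1) = -11256 J.
After step 1: P = 983.9 kPa, V = 11.6 L, T = 357 K.
Step 2 (adiabatic): W = (P₁V₁ − P₂V₂)/(γ−1) = (11414 − 9429)/0.4 = 4961 J.
W_total = -11256 + 4961 = -6295 J.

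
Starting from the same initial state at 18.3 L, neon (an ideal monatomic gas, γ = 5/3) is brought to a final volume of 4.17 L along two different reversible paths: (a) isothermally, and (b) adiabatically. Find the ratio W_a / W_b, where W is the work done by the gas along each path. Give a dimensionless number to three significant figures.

W_a / W_b ≈ 0.587

Path (a) isothermal: W = P₁V₁ ln(V₂/V₁) → W_a/(P₁V₁) = -1.479.
Path (b) adiabatic: W = P₁V₁(1 − (V₁/V₂)^(γ−1))/(γ−1) → W_b/(P₁V₁) = -2.521.
W_a / W_b = -1.479 / -2.521 = 0.5867.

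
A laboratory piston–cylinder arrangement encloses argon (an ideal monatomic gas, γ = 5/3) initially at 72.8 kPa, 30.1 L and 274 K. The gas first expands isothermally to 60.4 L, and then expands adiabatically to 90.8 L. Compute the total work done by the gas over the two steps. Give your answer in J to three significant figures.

W_total ≈ 2310 J

Step 1 (isothermal): W = P₁V₁ ln(V₂/V₁) = (2191) ln(60.4/30.1) = 1526 J.
After step 1: P = 36.28 kPa, V = 60.4 L, T = 274 K.
Step 2 (adiabatic): W = (P₁V₁ − P₂V₂)/(γ−1) = (2191 − 1670)/0.667 = 782.2 J.
W_total = 1526 + 782.2 = 2308 J.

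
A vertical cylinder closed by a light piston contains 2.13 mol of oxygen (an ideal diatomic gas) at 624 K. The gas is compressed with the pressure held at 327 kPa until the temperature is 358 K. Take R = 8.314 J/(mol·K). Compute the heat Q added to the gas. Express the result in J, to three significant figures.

Q ≈ -16500 J

Isobaric: W = nRΔT = (2.13)(8.314)(-266) = -4711 J.
ΔU = nCᵥΔT with Cᵥ = 5R/2: ΔU = (2.13)(20.79)(-266) = -11776 J.
Q = ΔU + W = -11776 − 4711 = -16487 J.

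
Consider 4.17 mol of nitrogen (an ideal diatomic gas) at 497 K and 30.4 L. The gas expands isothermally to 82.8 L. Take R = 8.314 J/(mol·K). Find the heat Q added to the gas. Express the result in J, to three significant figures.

Q ≈ 17300 J

Isothermal ⇒ ΔU = 0, so Q = W = nRT ln(V₂/V₁).
Q = (4.17)(8.314)(497) ln(82.8/30.4) = 17231 × 1.002 = 17265 J.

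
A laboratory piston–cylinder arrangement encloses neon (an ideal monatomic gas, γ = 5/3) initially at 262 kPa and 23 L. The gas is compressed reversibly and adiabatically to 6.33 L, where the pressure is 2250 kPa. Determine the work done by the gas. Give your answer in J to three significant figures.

Adiabatic: W = (P₁V₁ − P₂V₂)/(γ − 1) with γ = 5/3.
P₁V₁ = 6026 J, P₂V₂ = 14242 J.
W = (6026 − 14242) / 0.6667 = -12325 J.

W ≈ -12300 J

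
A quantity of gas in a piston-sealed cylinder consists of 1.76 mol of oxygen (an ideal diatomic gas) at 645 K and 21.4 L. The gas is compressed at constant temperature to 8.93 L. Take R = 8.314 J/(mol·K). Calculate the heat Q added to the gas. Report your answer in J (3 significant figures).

Isothermal ⇒ ΔU = 0, so Q = W = nRT ln(V₂/V₁).
Q = (1.76)(8.314)(645) ln(8.93/21.4) = 9438 × -0.874 = -8249 J.

Q ≈ -8250 J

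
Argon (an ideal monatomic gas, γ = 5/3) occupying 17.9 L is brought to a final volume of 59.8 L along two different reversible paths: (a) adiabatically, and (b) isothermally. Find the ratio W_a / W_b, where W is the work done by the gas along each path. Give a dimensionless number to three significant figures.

Path (a) adiabatic: W = P₁V₁(1 − (V₁/V₂)^(γ−1))/(γ−1) → W_a/(P₁V₁) = 0.8288.
Path (b) isothermal: W = P₁V₁ ln(V₂/V₁) → W_b/(P₁V₁) = 1.206.
W_a / W_b = 0.8288 / 1.206 = 0.6871.

W_a / W_b ≈ 0.687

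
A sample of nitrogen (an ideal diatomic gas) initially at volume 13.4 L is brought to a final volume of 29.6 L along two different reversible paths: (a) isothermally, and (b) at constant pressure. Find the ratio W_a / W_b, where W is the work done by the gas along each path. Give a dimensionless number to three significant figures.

W_a / W_b ≈ 0.656

Path (a) isothermal: W = P₁V₁ ln(V₂/V₁) → W_a/(P₁V₁) = 0.7925.
Path (b) isobaric: W = P₁(V₂ − V₁) → W_b/(P₁V₁) = 1.209.
W_a / W_b = 0.7925 / 1.209 = 0.6555.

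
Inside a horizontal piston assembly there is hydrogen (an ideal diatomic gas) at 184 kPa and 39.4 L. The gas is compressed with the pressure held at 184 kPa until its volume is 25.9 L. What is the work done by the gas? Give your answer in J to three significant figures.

W ≈ -2480 J

Isobaric: W = P ΔV.
W = (184 kPa)(25.9 − 39.4 L) = (184)(-13.5) = -2484 J.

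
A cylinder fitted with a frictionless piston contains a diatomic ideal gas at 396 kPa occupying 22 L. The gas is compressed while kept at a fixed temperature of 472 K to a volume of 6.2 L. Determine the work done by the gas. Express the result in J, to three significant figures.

Isothermal: W = nRT ln(V₂/V₁) = P₁V₁ ln(V₂/V₁).
P₁V₁ = (396 kPa)(22 L) = 8712 J.
W = 8712 × ln(6.2/22) = 8712 × -1.266
W_by_gas = -11034 J.

W ≈ -11000 J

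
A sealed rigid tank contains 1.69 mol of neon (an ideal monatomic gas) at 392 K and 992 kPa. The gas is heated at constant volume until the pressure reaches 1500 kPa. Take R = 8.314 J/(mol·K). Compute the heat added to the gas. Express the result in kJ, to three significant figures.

Q ≈ 4.23 kJ

Constant volume ⇒ W = 0, so Q = ΔU = nCᵥΔT with Cᵥ = 3R/2 = 12.47 J/(mol·K).
At constant V, T₂/T₁ = P₂/P₁ ⇒ ΔT = T₁(P₂/P₁ − 1) = 392·(1500/992 − 1) = 200.7 K.
ΔU = (1.69)(12.47)(200.7) = 4231 J.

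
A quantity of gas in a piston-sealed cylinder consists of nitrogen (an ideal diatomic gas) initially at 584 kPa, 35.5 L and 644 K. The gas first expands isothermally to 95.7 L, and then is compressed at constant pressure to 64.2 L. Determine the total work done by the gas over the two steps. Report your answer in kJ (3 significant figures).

Step 1 (isothermal): W = P₁V₁ ln(V₂/V₁) = (20732) ln(95.7/35.5) = 20560 J.
After step 1: P = 216.6 kPa, V = 95.7 L, T = 644 K.
Step 2 (isobaric): W = PΔV = (216.6 kPa)(64.2 − 95.7 L) = -6824 J.
W_total = 20560 − 6824 = 13736 J.

W_total ≈ 13.7 kJ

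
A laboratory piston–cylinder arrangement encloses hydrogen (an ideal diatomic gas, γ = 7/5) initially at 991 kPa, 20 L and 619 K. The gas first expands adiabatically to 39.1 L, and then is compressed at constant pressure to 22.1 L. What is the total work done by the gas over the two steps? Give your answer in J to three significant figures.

W_total ≈ 5060 J

Step 1 (adiabatic): W = (P₁V₁ − P₂V₂)/(γ−1) = (19820 − 15158)/0.4 = 11655 J.
After step 1: P = 387.7 kPa, V = 39.1 L, T = 473.4 K.
Step 2 (isobaric): W = PΔV = (387.7 kPa)(22.1 − 39.1 L) = -6590 J.
W_total = 11655 − 6590 = 5064 J.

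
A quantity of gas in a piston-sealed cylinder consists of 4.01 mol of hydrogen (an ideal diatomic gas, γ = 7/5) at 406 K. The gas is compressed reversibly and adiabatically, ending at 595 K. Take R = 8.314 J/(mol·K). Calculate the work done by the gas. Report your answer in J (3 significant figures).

W ≈ -15800 J

Adiabatic ⇒ Q = 0, so W_by = −ΔU = nCᵥ(T₁ − T₂).
Cᵥ = 5R/2 = 20.79 J/(mol·K).
W = (4.01)(20.79)(406 − 595) = -15753 J.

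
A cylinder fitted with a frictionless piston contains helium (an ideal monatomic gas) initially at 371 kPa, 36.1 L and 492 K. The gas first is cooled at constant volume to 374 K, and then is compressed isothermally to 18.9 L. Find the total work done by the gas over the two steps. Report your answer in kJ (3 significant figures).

W_total ≈ -6.59 kJ

Step 1 (isochoric): W = 0 (constant volume).
After step 1: P = 282 kPa (V unchanged).
Step 2 (isothermal): W = P₁V₁ ln(V₂/V₁) = (10181) ln(18.9/36.1) = -6588 J.
W_total = 0 − 6588 = -6588 J.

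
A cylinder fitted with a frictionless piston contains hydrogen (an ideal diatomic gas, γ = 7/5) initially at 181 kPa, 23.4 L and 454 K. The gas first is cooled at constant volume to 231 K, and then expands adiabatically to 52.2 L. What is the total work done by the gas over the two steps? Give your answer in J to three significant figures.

Step 1 (isochoric): W = 0 (constant volume).
After step 1: P = 92.09 kPa (V unchanged).
Step 2 (adiabatic): W = (P₁V₁ − P₂V₂)/(γ−1) = (2155 − 1563)/0.4 = 1479 J.
W_total = 0 + 1479 = 1479 J.

W_total ≈ 1480 J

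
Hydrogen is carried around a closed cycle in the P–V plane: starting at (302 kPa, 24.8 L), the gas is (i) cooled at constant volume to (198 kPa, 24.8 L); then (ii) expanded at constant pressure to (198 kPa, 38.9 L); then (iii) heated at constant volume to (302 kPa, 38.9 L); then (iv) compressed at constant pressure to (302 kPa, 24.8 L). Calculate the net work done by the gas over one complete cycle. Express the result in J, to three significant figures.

Constant-volume legs do no work.
W(ii) = (198)(38.9 − 24.8) = 2792 J; W(iv) = (302)(24.8 − 38.9) = -4258 J.
W_net = 2792 − 4258 = -1466 J (the counter-clockwise enclosed area).

W_net ≈ -1470 J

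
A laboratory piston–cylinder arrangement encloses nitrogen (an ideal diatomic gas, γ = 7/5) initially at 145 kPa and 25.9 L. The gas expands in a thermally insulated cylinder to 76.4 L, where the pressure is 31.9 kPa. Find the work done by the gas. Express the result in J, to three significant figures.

Adiabatic: W = (P₁V₁ − P₂V₂)/(γ − 1) with γ = 7/5.
P₁V₁ = 3756 J, P₂V₂ = 2437 J.
W = (3756 − 2437) / 0.4 = 3296 J.

W ≈ 3300 J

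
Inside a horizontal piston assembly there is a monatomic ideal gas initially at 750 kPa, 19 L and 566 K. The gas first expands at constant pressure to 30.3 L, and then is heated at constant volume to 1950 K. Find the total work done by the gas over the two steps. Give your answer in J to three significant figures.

Step 1 (isobaric): W = PΔV = (750 kPa)(30.3 − 19 L) = 8475 J.
Step 2 (isochoric): W = 0 (constant volume).
W_total = 8475 + 0 = 8475 J.

W_total ≈ 8480 J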